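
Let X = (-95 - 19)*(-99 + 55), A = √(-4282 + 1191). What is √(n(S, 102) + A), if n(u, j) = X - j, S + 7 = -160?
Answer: √(4914 + I*√3091) ≈ 70.101 + 0.3965*I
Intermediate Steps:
A = I*√3091 (A = √(-3091) = I*√3091 ≈ 55.597*I)
S = -167 (S = -7 - 160 = -167)
X = 5016 (X = -114*(-44) = 5016)
n(u, j) = 5016 - j
√(n(S, 102) + A) = √((5016 - 1*102) + I*√3091) = √((5016 - 102) + I*√3091) = √(4914 + I*√3091)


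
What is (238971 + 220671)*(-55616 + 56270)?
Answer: 300605868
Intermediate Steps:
(238971 + 220671)*(-55616 + 56270) = 459642*654 = 300605868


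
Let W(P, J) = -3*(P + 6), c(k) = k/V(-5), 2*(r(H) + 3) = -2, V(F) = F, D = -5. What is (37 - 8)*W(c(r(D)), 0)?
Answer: -2958/5 ≈ -591.60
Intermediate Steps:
r(H) = -4 (r(H) = -3 + (½)*(-2) = -3 - 1 = -4)
c(k) = -k/5 (c(k) = k/(-5) = k*(-⅕) = -k/5)
W(P, J) = -18 - 3*P (W(P, J) = -3*(6 + P) = -18 - 3*P)
(37 - 8)*W(c(r(D)), 0) = (37 - 8)*(-18 - (-3)*(-4)/5) = 29*(-18 - 3*⅘) = 29*(-18 - 12/5) = 29*(-102/5) = -2958/5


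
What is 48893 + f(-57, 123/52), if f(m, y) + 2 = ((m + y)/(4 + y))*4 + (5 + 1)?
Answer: 16173543/331 ≈ 48863.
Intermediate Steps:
f(m, y) = 4 + 4*(m + y)/(4 + y) (f(m, y) = -2 + (((m + y)/(4 + y))*4 + (5 + 1)) = -2 + (((m + y)/(4 + y))*4 + 6) = -2 + (4*(m + y)/(4 + y) + 6) = -2 + (6 + 4*(m + y)/(4 + y)) = 4 + 4*(m + y)/(4 + y))
48893 + f(-57, 123/52) = 48893 + 4*(4 - 57 + 2*(123/52))/(4 + 123/52) = 48893 + 4*(4 - 57 + 123/26)/(331/52) = 48893 + 4*(52/331)*(-1255/26) = 48893 - 10040/331 = 16173543/331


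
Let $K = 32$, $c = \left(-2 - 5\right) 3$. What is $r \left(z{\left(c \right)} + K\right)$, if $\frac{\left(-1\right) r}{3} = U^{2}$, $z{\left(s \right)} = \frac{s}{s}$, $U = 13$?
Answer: $-16731$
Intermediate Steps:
$c = -21$ ($c = \left(-7\right) 3 = -21$)
$z{\left(s \right)} = 1$
$r = -507$ ($r = - 3 \cdot 13^{2} = \left(-3\right) 169 = -507$)
$r \left(z{\left(c \right)} + K\right) = - 507 \left(1 + 32\right) = \left(-507\right) 33 = -16731$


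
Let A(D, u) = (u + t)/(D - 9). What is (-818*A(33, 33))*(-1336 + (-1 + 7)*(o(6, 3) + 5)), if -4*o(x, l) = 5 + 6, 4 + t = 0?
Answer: 31372345/24 ≈ 1.3072e+6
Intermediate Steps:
t = -4 (t = -4 + 0 = -4)
A(D, u) = (-4 + u)/(-9 + D) (A(D, u) = (u - 4)/(D - 9) = (-4 + u)/(-9 + D))
o(x, l) = -11/4 (o(x, l) = -(5 + 6)/4 = -1/4*11 = -11/4)
(-818*A(33, 33))*(-1336 + (-1 + 7)*(o(6, 3) + 5)) = (-818*(-4 + 33)/(-9 + 33))*(-1336 + (-1 + 7)*(-11/4 + 5)) = (-818*29/24)*(-1336 + 6*(9/4)) = (-818*(1/24)*29)*(-1336 + 27/2) = -818/(1/(29/24))*(-2645/2) = -818/24/29*(-2645/2) = -818*29/24*(-2645/2) = -11861/12*(-2645/2) = 31372345/24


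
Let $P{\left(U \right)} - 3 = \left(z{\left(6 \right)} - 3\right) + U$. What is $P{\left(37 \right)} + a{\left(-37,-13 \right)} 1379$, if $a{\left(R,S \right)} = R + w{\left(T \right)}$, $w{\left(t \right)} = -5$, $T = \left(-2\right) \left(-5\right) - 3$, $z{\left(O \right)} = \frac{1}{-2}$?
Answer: $- \frac{115763}{2} \approx -57882.0$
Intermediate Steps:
$z{\left(O \right)} = - \frac{1}{2}$
$T = 7$ ($T = 10 - 3 = 7$)
$a{\left(R,S \right)} = -5 + R$ ($a{\left(R,S \right)} = R - 5 = -5 + R$)
$P{\left(U \right)} = - \frac{1}{2} + U$ ($P{\left(U \right)} = 3 + \left(\left(- \frac{1}{2} - 3\right) + U\right) = 3 + \left(- \frac{7}{2} + U\right) = - \frac{1}{2} + U$)
$P{\left(37 \right)} + a{\left(-37,-13 \right)} 1379 = \left(- \frac{1}{2} + 37\right) + \left(-5 - 37\right) 1379 = \frac{73}{2} - 57918 = - \frac{115763}{2}$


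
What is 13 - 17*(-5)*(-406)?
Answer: -34497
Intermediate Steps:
13 - 17*(-5)*(-406) = 13 + 85*(-406) = 13 - 34510 = -34497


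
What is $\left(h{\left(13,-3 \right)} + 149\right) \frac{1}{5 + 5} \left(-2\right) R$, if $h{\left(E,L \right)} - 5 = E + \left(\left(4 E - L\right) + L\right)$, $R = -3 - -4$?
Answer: $- \frac{219}{5} \approx -43.8$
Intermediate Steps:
$R = 1$ ($R = -3 + 4 = 1$)
$h{\left(E,L \right)} = 5 + 5 E$ ($h{\left(E,L \right)} = 5 + \left(E + \left(\left(4 E - L\right) + L\right)\right) = 5 + \left(E + \left(\left(- L + 4 E\right) + L\right)\right) = 5 + \left(E + 4 E\right) = 5 + 5 E$)
$\left(h{\left(13,-3 \right)} + 149\right) \frac{1}{5 + 5} \left(-2\right) R = \left(\left(5 + 5 \cdot 13\right) + 149\right) \frac{1}{5 + 5} \left(-2\right) 1 = \left(\left(5 + 65\right) + 149\right) \frac{1}{10} \left(-2\right) 1 = \left(70 + 149\right) \frac{1}{10} \left(-2\right) 1 = 219 \left(\left(- \frac{1}{5}\right) 1\right) = 219 \left(- \frac{1}{5}\right) = - \frac{219}{5}$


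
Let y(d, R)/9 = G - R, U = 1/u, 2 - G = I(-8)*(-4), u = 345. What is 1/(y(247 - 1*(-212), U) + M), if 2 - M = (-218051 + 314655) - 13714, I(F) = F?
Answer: -115/9563173 ≈ -1.2025e-5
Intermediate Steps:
M = -82888 (M = 2 - ((-218051 + 314655) - 13714) = 2 - (96604 - 13714) = 2 - 1*82890 = 2 - 82890 = -82888)
G = -30 (G = 2 - (-8)*(-4) = 2 - 1*32 = 2 - 32 = -30)
U = 1/345 ≈ 0.0028986
y(d, R) = -270 - 9*R (y(d, R) = 9*(-30 - R) = -270 - 9*R)
1/(y(247 - 1*(-212), U) + M) = 1/((-270 - 9*1/345) - 82888) = 1/((-270 - 3/115) - 82888) = 1/(-31053/115 - 82888) = 1/(-9563173/115) = -115/9563173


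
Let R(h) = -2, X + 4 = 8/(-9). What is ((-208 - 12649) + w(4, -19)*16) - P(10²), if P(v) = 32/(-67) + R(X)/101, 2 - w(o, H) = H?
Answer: -84726241/6767 ≈ -12521.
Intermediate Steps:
w(o, H) = 2 - H
X = -44/9 (X = -4 + 8/(-9) = -4 + 8*(-⅑) = -4 - 8/9 = -44/9 ≈ -4.8889)
P(v) = -3366/6767 (P(v) = 32/(-67) - 2/101 = 32*(-1/67) - 2*1/101 = -32/67 - 2/101 = -3366/6767)
((-208 - 12649) + w(4, -19)*16) - P(10²) = ((-208 - 12649) + (2 - 1*(-19))*16) - 1*(-3366/6767) = (-12857 + (2 + 19)*16) + 3366/6767 = (-12857 + 21*16) + 3366/6767 = (-12857 + 336) + 3366/6767 = -12521 + 3366/6767 = -84726241/6767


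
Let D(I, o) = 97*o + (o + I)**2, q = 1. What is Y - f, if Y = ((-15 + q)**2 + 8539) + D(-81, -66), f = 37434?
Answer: -13492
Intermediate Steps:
D(I, o) = (I + o)**2 + 97*o (D(I, o) = 97*o + (I + o)**2 = (I + o)**2 + 97*o)
Y = 23942 (Y = ((-15 + 1)**2 + 8539) + ((-81 - 66)**2 + 97*(-66)) = ((-14)**2 + 8539) + ((-147)**2 - 6402) = (196 + 8539) + (21609 - 6402) = 8735 + 15207 = 23942)
Y - f = 23942 - 1*37434 = 23942 - 37434 = -13492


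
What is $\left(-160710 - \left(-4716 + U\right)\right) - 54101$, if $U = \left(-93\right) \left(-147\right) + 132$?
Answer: $-223898$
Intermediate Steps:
$U = 13803$ ($U = 13671 + 132 = 13803$)
$\left(-160710 - \left(-4716 + U\right)\right) - 54101 = \left(-160710 + \left(4716 - 13803\right)\right) - 54101 = \left(-160710 - 9087\right) - 54101 = -169797 - 54101 = -223898$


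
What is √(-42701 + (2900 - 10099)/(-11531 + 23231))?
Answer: I*√6494915687/390 ≈ 206.64*I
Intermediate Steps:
√(-42701 + (2900 - 10099)/(-11531 + 23231)) = √(-42701 - 7199/11700) = √(-499608899/11700) = I*√6494915687/390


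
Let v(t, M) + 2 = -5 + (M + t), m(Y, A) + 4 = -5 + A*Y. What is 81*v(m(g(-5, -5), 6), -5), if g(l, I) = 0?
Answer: -1701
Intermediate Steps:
m(Y, A) = -9 + A*Y (m(Y, A) = -4 + (-5 + A*Y) = -9 + A*Y)
v(t, M) = -7 + M + t (v(t, M) = -2 + (-5 + (M + t)) = -2 + (-5 + M + t) = -7 + M + t)
81*v(m(g(-5, -5), 6), -5) = 81*(-7 - 5 + (-9 + 6*0)) = 81*(-7 - 5 + (-9 + 0)) = 81*(-7 - 5 - 9) = 81*(-21) = -1701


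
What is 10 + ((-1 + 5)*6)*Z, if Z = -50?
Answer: -1190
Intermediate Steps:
10 + ((-1 + 5)*6)*Z = 10 + ((-1 + 5)*6)*(-50) = 10 + (4*6)*(-50) = 10 + 24*(-50) = 10 - 1200 = -1190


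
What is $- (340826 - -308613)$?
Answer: $-649439$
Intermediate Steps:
$- (340826 - -308613) = - (340826 + 308613) = \left(-1\right) 649439 = -649439$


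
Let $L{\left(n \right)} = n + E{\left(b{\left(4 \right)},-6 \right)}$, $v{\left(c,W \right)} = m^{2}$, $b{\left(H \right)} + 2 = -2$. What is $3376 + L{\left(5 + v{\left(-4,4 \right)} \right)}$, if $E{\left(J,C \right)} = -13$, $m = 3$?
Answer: $3377$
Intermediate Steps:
$b{\left(H \right)} = -4$ ($b{\left(H \right)} = -2 - 2 = -4$)
$v{\left(c,W \right)} = 9$ ($v{\left(c,W \right)} = 3^{2} = 9$)
$L{\left(n \right)} = -13 + n$ ($L{\left(n \right)} = n - 13 = -13 + n$)
$3376 + L{\left(5 + v{\left(-4,4 \right)} \right)} = 3376 + \left(-13 + \left(5 + 9\right)\right) = 3376 + \left(-13 + 14\right) = 3376 + 1 = 3377$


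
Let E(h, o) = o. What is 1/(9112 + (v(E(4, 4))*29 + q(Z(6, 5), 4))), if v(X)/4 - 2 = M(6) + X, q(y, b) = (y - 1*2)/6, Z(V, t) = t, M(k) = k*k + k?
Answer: 2/29361 ≈ 6.8118e-5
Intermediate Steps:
M(k) = k + k² (M(k) = k² + k = k + k²)
q(y, b) = -⅓ + y/6 (q(y, b) = (y - 2)*(⅙) = (-2 + y)*(⅙) = -⅓ + y/6)
v(X) = 176 + 4*X (v(X) = 8 + 4*(6*(1 + 6) + X) = 8 + 4*(6*7 + X) = 8 + 4*(42 + X) = 8 + (168 + 4*X) = 176 + 4*X)
1/(9112 + (v(E(4, 4))*29 + q(Z(6, 5), 4))) = 1/(9112 + ((176 + 4*4)*29 + (-⅓ + (⅙)*5))) = 1/(9112 + ((176 + 16)*29 + (-⅓ + ⅚))) = 1/(9112 + (192*29 + ½)) = 1/(9112 + (5568 + ½)) = 1/(9112 + 11137/2) = 1/(29361/2) = 2/29361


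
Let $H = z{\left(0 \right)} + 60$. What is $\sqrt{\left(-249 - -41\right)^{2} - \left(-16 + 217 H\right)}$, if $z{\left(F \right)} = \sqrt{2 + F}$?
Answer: $\sqrt{30260 - 217 \sqrt{2}} \approx 173.07$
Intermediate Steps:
$H = 60 + \sqrt{2}$ ($H = \sqrt{2 + 0} + 60 = \sqrt{2} + 60 = 60 + \sqrt{2} \approx 61.414$)
$\sqrt{\left(-249 - -41\right)^{2} - \left(-16 + 217 H\right)} = \sqrt{\left(-249 - -41\right)^{2} + \left(\left(-2\right)^{4} - 217 \left(60 + \sqrt{2}\right)\right)} = \sqrt{\left(-249 + 41\right)^{2} + \left(16 - \left(13020 + 217 \sqrt{2}\right)\right)} = \sqrt{\left(-208\right)^{2} - \left(13004 + 217 \sqrt{2}\right)} = \sqrt{43264 - \left(13004 + 217 \sqrt{2}\right)} = \sqrt{30260 - 217 \sqrt{2}}$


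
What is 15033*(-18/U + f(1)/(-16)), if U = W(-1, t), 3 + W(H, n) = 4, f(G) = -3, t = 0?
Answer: -4284405/16 ≈ -2.6778e+5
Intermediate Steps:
W(H, n) = 1 (W(H, n) = -3 + 4 = 1)
U = 1
15033*(-18/U + f(1)/(-16)) = 15033*(-18/1 - 3/(-16)) = 15033*(-18*1 - 3*(-1/16)) = 15033*(-18 + 3/16) = 15033*(-285/16) = -4284405/16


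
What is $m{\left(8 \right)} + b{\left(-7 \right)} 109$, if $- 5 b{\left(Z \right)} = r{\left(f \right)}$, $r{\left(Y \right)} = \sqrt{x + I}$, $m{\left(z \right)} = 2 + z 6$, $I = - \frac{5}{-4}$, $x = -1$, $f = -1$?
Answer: $\frac{391}{10} \approx 39.1$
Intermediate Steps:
$I = \frac{5}{4}$ ($I = \left(-5\right) \left(- \frac{1}{4}\right) = \frac{5}{4} \approx 1.25$)
$m{\left(z \right)} = 2 + 6 z$
$r{\left(Y \right)} = \frac{1}{2}$ ($r{\left(Y \right)} = \sqrt{-1 + \frac{5}{4}} = \sqrt{\frac{1}{4}} = \frac{1}{2}$)
$b{\left(Z \right)} = - \frac{1}{10}$ ($b{\left(Z \right)} = \left(- \frac{1}{5}\right) \frac{1}{2} = - \frac{1}{10}$)
$m{\left(8 \right)} + b{\left(-7 \right)} 109 = \left(2 + 6 \cdot 8\right) - \frac{109}{10} = \left(2 + 48\right) - \frac{109}{10} = 50 - \frac{109}{10} = \frac{391}{10}$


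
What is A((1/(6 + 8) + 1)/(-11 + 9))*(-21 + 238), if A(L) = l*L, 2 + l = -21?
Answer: 10695/4 ≈ 2673.8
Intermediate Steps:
l = -23 (l = -2 - 21 = -23)
A(L) = -23*L
A((1/(6 + 8) + 1)/(-11 + 9))*(-21 + 238) = (-23*(1/(6 + 8) + 1)/(-11 + 9))*(-21 + 238) = -23*(1/14 + 1)/(-2)*217 = -23*(1/14 + 1)*(-1)/2*217 = -345*(-1)/(14*2)*217 = -23*(-15/28)*217 = (345/28)*217 = 10695/4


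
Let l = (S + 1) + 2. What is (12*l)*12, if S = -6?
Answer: -432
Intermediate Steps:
l = -3 (l = (-6 + 1) + 2 = -5 + 2 = -3)
(12*l)*12 = (12*(-3))*12 = -36*12 = -432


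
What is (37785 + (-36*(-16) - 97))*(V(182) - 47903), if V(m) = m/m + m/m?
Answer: -1832883864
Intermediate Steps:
V(m) = 2 (V(m) = 1 + 1 = 2)
(37785 + (-36*(-16) - 97))*(V(182) - 47903) = (37785 + (-36*(-16) - 97))*(2 - 47903) = (37785 + (576 - 97))*(-47901) = (37785 + 479)*(-47901) = 38264*(-47901) = -1832883864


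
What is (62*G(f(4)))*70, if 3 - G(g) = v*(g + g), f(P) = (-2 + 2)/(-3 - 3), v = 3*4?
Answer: 13020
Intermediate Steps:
v = 12
f(P) = 0 (f(P) = 0/(-6) = 0*(-⅙) = 0)
G(g) = 3 - 24*g (G(g) = 3 - 12*(g + g) = 3 - 12*2*g = 3 - 24*g)
(62*G(f(4)))*70 = (62*(3 - 24*0))*70 = (62*(3 + 0))*70 = (62*3)*70 = 186*70 = 13020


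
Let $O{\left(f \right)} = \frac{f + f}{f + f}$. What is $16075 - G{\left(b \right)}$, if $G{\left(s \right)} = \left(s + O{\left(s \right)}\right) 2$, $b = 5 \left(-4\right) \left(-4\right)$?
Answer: $15913$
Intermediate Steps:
$b = 80$ ($b = \left(-20\right) \left(-4\right) = 80$)
$O{\left(f \right)} = 1$ ($O{\left(f \right)} = \frac{2 f}{2 f} = 2 f \frac{1}{2 f} = 1$)
$G{\left(s \right)} = 2 + 2 s$ ($G{\left(s \right)} = \left(s + 1\right) 2 = \left(1 + s\right) 2 = 2 + 2 s$)
$16075 - G{\left(b \right)} = 16075 - \left(2 + 2 \cdot 80\right) = 16075 - \left(2 + 160\right) = 16075 - 162 = 15913$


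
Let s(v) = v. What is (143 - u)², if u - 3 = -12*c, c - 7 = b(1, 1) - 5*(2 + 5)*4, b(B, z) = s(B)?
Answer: 2085136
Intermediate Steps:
b(B, z) = B
c = -132 (c = 7 + (1 - 5*(2 + 5)*4) = 7 + (1 - 5*7*4) = 7 + (1 - 35*4) = 7 + (1 - 140) = 7 - 139 = -132)
u = 1587 (u = 3 - 12*(-132) = 3 + 1584 = 1587)
(143 - u)² = (143 - 1*1587)² = (143 - 1587)² = (-1444)² = 2085136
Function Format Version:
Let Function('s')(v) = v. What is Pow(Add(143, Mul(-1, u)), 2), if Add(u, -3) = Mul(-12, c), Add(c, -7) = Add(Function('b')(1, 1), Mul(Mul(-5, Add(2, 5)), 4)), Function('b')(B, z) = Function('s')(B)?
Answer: 2085136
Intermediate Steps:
Function('b')(B, z) = B
c = -132 (c = Add(7, Add(1, Mul(Mul(-5, Add(2, 5)), 4))) = Add(7, Add(1, Mul(Mul(-5, 7), 4))) = Add(7, Add(1, Mul(-35, 4))) = Add(7, Add(1, -140)) = Add(7, -139) = -132)
u = 1587 (u = Add(3, Mul(-12, -132)) = Add(3, 1584) = 1587)
Pow(Add(143, Mul(-1, u)), 2) = Pow(Add(143, Mul(-1, 1587)), 2) = Pow(Add(143, -1587), 2) = Pow(-1444, 2) = 2085136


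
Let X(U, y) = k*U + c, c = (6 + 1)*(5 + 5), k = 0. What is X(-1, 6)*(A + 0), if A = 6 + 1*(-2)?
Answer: 280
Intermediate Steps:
A = 4 (A = 6 - 2 = 4)
c = 70 (c = 7*10 = 70)
X(U, y) = 70 (X(U, y) = 0*U + 70 = 0 + 70 = 70)
X(-1, 6)*(A + 0) = 70*(4 + 0) = 70*4 = 280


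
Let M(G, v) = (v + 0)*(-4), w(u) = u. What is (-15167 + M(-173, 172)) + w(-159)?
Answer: -16014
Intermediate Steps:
M(G, v) = -4*v (M(G, v) = v*(-4) = -4*v)
(-15167 + M(-173, 172)) + w(-159) = (-15167 - 4*172) - 159 = (-15167 - 688) - 159 = -15855 - 159 = -16014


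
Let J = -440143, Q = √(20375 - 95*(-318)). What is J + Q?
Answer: -440143 + √50585 ≈ -4.3992e+5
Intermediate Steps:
Q = √50585 (Q = √(20375 + 30210) = √50585 ≈ 224.91)
J + Q = -440143 + √50585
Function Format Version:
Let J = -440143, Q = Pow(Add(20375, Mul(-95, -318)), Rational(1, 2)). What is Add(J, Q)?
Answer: Add(-440143, Pow(50585, Rational(1, 2))) ≈ -4.3992e+5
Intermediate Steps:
Q = Pow(50585, Rational(1, 2)) (Q = Pow(Add(20375, 30210), Rational(1, 2)) = Pow(50585, Rational(1, 2)) ≈ 224.91)
Add(J, Q) = Add(-440143, Pow(50585, Rational(1, 2)))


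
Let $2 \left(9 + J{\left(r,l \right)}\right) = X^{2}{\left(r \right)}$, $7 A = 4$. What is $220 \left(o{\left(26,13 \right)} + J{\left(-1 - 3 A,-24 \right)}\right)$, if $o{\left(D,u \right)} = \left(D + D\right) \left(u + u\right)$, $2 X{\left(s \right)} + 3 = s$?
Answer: $\frac{14521540}{49} \approx 2.9636 \cdot 10^{5}$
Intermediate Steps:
$A = \frac{4}{7}$ ($A = \frac{1}{7} \cdot 4 = \frac{4}{7} \approx 0.57143$)
$X{\left(s \right)} = - \frac{3}{2} + \frac{s}{2}$
$J{\left(r,l \right)} = -9 + \frac{\left(- \frac{3}{2} + \frac{r}{2}\right)^{2}}{2}$
$o{\left(D,u \right)} = 4 D u$ ($o{\left(D,u \right)} = 2 D 2 u = 4 D u$)
$220 \left(o{\left(26,13 \right)} + J{\left(-1 - 3 A,-24 \right)}\right) = 220 \left(4 \cdot 26 \cdot 13 - \left(9 - \frac{\left(-3 - \frac{19}{7}\right)^{2}}{8}\right)\right) = 220 \left(1352 - \left(9 - \frac{\left(-3 - \frac{19}{7}\right)^{2}}{8}\right)\right) = 220 \left(1352 - \left(9 - \frac{\left(- \frac{40}{7}\right)^{2}}{8}\right)\right) = 220 \left(1352 + \left(-9 + \frac{1}{8} \cdot \frac{1600}{49}\right)\right) = 220 \left(1352 + \left(-9 + \frac{200}{49}\right)\right) = 220 \left(1352 - \frac{241}{49}\right) = 220 \cdot \frac{66007}{49} = \frac{14521540}{49}$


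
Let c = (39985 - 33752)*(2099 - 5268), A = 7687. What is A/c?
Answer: -7687/19752377 ≈ -0.00038917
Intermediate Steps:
c = -19752377 (c = 6233*(-3169) = -19752377)
A/c = 7687/(-19752377) = 7687*(-1/19752377) = -7687/19752377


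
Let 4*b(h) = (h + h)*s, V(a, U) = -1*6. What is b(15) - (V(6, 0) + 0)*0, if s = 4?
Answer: 30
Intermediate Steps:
V(a, U) = -6
b(h) = 2*h (b(h) = ((h + h)*4)/4 = ((2*h)*4)/4 = (8*h)/4 = 2*h)
b(15) - (V(6, 0) + 0)*0 = 2*15 - (-6 + 0)*0 = 30 - (-6)*0 = 30 - 1*0 = 30 + 0 = 30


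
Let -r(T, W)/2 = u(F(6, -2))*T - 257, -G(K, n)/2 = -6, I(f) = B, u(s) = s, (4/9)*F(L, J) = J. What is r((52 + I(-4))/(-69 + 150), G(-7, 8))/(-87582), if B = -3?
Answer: -425/71658 ≈ -0.0059310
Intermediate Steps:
F(L, J) = 9*J/4
I(f) = -3
G(K, n) = 12 (G(K, n) = -2*(-6) = 12)
r(T, W) = 514 + 9*T (r(T, W) = -2*(((9/4)*(-2))*T - 257) = -2*(-9*T/2 - 257) = -2*(-257 - 9*T/2) = 514 + 9*T)
r((52 + I(-4))/(-69 + 150), G(-7, 8))/(-87582) = (514 + 9*((52 - 3)/(-69 + 150)))/(-87582) = (514 + 9*(49/81))*(-1/87582) = (514 + 49/9)*(-1/87582) = (4675/9)*(-1/87582) = -425/71658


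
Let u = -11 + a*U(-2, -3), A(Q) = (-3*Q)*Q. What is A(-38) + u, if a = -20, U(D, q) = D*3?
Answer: -4223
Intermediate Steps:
U(D, q) = 3*D
A(Q) = -3*Q²
u = 109 (u = -11 - 60*(-2) = -11 - 20*(-6) = -11 + 120 = 109)
A(-38) + u = -3*(-38)² + 109 = -3*1444 + 109 = -4332 + 109 = -4223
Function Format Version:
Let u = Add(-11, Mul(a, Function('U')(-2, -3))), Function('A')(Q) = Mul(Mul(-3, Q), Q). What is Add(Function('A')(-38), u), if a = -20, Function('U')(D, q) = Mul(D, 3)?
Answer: -4223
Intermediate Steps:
Function('U')(D, q) = Mul(3, D)
Function('A')(Q) = Mul(-3, Pow(Q, 2))
u = 109 (u = Add(-11, Mul(-20, Mul(3, -2))) = Add(-11, Mul(-20, -6)) = Add(-11, 120) = 109)
Add(Function('A')(-38), u) = Add(Mul(-3, Pow(-38, 2)), 109) = Add(Mul(-3, 1444), 109) = Add(-4332, 109) = -4223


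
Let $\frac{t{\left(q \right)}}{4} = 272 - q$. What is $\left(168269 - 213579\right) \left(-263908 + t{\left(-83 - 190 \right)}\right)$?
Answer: $11858895680$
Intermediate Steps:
$t{\left(q \right)} = 1088 - 4 q$ ($t{\left(q \right)} = 4 \left(272 - q\right) = 1088 - 4 q$)
$\left(168269 - 213579\right) \left(-263908 + t{\left(-83 - 190 \right)}\right) = \left(168269 - 213579\right) \left(-263908 - \left(-1088 + 4 \left(-83 - 190\right)\right)\right) = \left(168269 - 213579\right) \left(-263908 + \left(1088 - -1092\right)\right) = \left(168269 - 213579\right) \left(-263908 + \left(1088 + 1092\right)\right) = - 45310 \left(-263908 + 2180\right) = \left(-45310\right) \left(-261728\right) = 11858895680$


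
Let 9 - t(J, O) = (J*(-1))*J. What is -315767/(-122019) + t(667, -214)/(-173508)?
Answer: 83681929/3528545442 ≈ 0.023716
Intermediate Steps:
t(J, O) = 9 + J**2 (t(J, O) = 9 - J*(-1)*J = 9 - (-J)*J = 9 - (-1)*J**2 = 9 + J**2)
-315767/(-122019) + t(667, -214)/(-173508) = -315767/(-122019) + (9 + 667**2)/(-173508) = -315767*(-1/122019) + (9 + 444889)*(-1/173508) = 315767/122019 + 444898*(-1/173508) = 315767/122019 - 222449/86754 = 83681929/3528545442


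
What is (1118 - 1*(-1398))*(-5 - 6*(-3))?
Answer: 32708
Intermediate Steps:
(1118 - 1*(-1398))*(-5 - 6*(-3)) = (1118 + 1398)*(-5 + 18) = 2516*13 = 32708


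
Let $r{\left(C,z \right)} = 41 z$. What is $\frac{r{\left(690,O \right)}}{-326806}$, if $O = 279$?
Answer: $- \frac{11439}{326806} \approx -0.035002$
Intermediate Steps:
$\frac{r{\left(690,O \right)}}{-326806} = \frac{41 \cdot 279}{-326806} = 11439 \left(- \frac{1}{326806}\right) = - \frac{11439}{326806}$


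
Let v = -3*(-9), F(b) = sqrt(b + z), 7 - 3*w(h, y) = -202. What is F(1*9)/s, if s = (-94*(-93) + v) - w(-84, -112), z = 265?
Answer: 3*sqrt(274)/26098 ≈ 0.0019028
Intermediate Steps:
w(h, y) = 209/3 (w(h, y) = 7/3 - 1/3*(-202) = 7/3 + 202/3 = 209/3)
F(b) = sqrt(265 + b) (F(b) = sqrt(b + 265) = sqrt(265 + b))
v = 27
s = 26098/3 (s = (-94*(-93) + 27) - 1*209/3 = (8742 + 27) - 209/3 = 8769 - 209/3 = 26098/3 ≈ 8699.3)
F(1*9)/s = sqrt(265 + 1*9)/(26098/3) = sqrt(265 + 9)*(3/26098) = sqrt(274)*(3/26098) = 3*sqrt(274)/26098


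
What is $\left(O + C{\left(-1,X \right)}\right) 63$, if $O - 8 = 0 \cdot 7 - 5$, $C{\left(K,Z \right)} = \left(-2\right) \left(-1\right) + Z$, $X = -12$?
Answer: $-441$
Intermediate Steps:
$C{\left(K,Z \right)} = 2 + Z$
$O = 3$ ($O = 8 + \left(0 \cdot 7 - 5\right) = 8 + \left(0 - 5\right) = 8 - 5 = 3$)
$\left(O + C{\left(-1,X \right)}\right) 63 = \left(3 + \left(2 - 12\right)\right) 63 = \left(3 - 10\right) 63 = \left(-7\right) 63 = -441$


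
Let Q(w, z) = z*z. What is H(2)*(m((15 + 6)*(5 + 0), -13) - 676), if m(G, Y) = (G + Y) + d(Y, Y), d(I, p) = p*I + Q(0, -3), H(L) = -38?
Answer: 15428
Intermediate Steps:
Q(w, z) = z**2
d(I, p) = 9 + I*p (d(I, p) = p*I + (-3)**2 = I*p + 9 = 9 + I*p)
m(G, Y) = 9 + G + Y + Y**2 (m(G, Y) = (G + Y) + (9 + Y*Y) = (G + Y) + (9 + Y**2) = 9 + G + Y + Y**2)
H(2)*(m((15 + 6)*(5 + 0), -13) - 676) = -38*((9 + (15 + 6)*(5 + 0) - 13 + (-13)**2) - 676) = -38*((9 + 21*5 - 13 + 169) - 676) = -38*((9 + 105 - 13 + 169) - 676) = -38*(270 - 676) = -38*(-406) = 15428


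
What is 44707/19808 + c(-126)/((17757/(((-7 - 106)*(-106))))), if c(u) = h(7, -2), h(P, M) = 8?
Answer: 2691943991/351730656 ≈ 7.6534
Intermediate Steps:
c(u) = 8
44707/19808 + c(-126)/((17757/(((-7 - 106)*(-106))))) = 44707/19808 + 8/((17757/(((-7 - 106)*(-106))))) = 44707*(1/19808) + 8/((17757/((-113*(-106))))) = 44707/19808 + 8/((17757/11978)) = 44707/19808 + 8/((17757*(1/11978))) = 44707/19808 + 8/(17757/11978) = 44707/19808 + 8*(11978/17757) = 44707/19808 + 95824/17757 = 2691943991/351730656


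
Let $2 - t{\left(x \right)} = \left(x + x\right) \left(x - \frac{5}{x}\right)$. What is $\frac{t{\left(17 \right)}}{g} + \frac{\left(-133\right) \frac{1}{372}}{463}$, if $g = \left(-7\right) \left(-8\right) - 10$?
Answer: $- \frac{48745847}{3961428} \approx -12.305$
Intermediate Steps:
$t{\left(x \right)} = 2 - 2 x \left(x - \frac{5}{x}\right)$ ($t{\left(x \right)} = 2 - \left(x + x\right) \left(x - \frac{5}{x}\right) = 2 - 2 x \left(x - \frac{5}{x}\right)$)
$g = 46$ ($g = 56 - 10 = 46$)
$\frac{t{\left(17 \right)}}{g} + \frac{\left(-133\right) \frac{1}{372}}{463} = \frac{12 - 2 \cdot 17^{2}}{46} + \frac{\left(-133\right) \frac{1}{372}}{463} = \left(12 - 578\right) \frac{1}{46} + \left(-133\right) \frac{1}{372} \cdot \frac{1}{463} = \left(12 - 578\right) \frac{1}{46} - \frac{133}{172236} = \left(-566\right) \frac{1}{46} - \frac{133}{172236} = - \frac{283}{23} - \frac{133}{172236} = - \frac{48745847}{3961428}$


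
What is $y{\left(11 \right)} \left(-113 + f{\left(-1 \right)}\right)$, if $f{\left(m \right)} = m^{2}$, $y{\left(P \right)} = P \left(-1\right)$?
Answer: $1232$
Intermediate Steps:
$y{\left(P \right)} = - P$
$y{\left(11 \right)} \left(-113 + f{\left(-1 \right)}\right) = \left(-1\right) 11 \left(-113 + \left(-1\right)^{2}\right) = - 11 \left(-113 + 1\right) = \left(-11\right) \left(-112\right) = 1232$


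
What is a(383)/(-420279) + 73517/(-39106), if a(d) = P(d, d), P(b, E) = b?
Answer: -30912628841/16435430574 ≈ -1.8809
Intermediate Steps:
a(d) = d
a(383)/(-420279) + 73517/(-39106) = 383/(-420279) + 73517/(-39106) = 383*(-1/420279) + 73517*(-1/39106) = -383/420279 - 73517/39106 = -30912628841/16435430574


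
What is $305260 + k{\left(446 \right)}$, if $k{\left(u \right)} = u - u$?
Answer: $305260$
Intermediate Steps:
$k{\left(u \right)} = 0$
$305260 + k{\left(446 \right)} = 305260 + 0 = 305260$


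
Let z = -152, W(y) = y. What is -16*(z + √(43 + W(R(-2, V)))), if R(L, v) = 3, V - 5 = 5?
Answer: 2432 - 16*√46 ≈ 2323.5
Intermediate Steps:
V = 10 (V = 5 + 5 = 10)
-16*(z + √(43 + W(R(-2, V)))) = -16*(-152 + √(43 + 3)) = -16*(-152 + √46) = 2432 - 16*√46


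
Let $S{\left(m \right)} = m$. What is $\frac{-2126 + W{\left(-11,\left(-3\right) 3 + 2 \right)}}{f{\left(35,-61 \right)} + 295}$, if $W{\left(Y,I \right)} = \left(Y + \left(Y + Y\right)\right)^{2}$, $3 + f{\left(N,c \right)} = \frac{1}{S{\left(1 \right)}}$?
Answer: $- \frac{1037}{293} \approx -3.5392$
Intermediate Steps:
$f{\left(N,c \right)} = -2$ ($f{\left(N,c \right)} = -3 + 1^{-1} = -3 + 1 = -2$)
$W{\left(Y,I \right)} = 9 Y^{2}$ ($W{\left(Y,I \right)} = \left(Y + 2 Y\right)^{2} = \left(3 Y\right)^{2} = 9 Y^{2}$)
$\frac{-2126 + W{\left(-11,\left(-3\right) 3 + 2 \right)}}{f{\left(35,-61 \right)} + 295} = \frac{-2126 + 9 \left(-11\right)^{2}}{-2 + 295} = \frac{-2126 + 9 \cdot 121}{293} = \left(-2126 + 1089\right) \frac{1}{293} = \left(-1037\right) \frac{1}{293} = - \frac{1037}{293}$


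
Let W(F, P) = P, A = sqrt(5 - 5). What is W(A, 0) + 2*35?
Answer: 70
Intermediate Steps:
A = 0 (A = sqrt(0) = 0)
W(A, 0) + 2*35 = 0 + 2*35 = 0 + 70 = 70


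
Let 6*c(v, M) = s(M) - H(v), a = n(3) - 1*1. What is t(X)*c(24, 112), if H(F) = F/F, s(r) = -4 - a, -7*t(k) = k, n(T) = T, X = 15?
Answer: 5/2 ≈ 2.5000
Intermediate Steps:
t(k) = -k/7
a = 2 (a = 3 - 1*1 = 3 - 1 = 2)
s(r) = -6 (s(r) = -4 - 1*2 = -4 - 2 = -6)
H(F) = 1
c(v, M) = -7/6 (c(v, M) = (-6 - 1*1)/6 = (-6 - 1)/6 = (⅙)*(-7) = -7/6)
t(X)*c(24, 112) = -⅐*15*(-7/6) = -15/7*(-7/6) = 5/2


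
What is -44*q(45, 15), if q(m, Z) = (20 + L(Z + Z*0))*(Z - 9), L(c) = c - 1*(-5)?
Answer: -10560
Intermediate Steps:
L(c) = 5 + c (L(c) = c + 5 = 5 + c)
q(m, Z) = (-9 + Z)*(25 + Z) (q(m, Z) = (20 + (5 + (Z + Z*0)))*(Z - 9) = (20 + (5 + (Z + 0)))*(-9 + Z) = (20 + (5 + Z))*(-9 + Z) = (25 + Z)*(-9 + Z) = (-9 + Z)*(25 + Z))
-44*q(45, 15) = -44*(-225 + 15² + 16*15) = -44*(-225 + 225 + 240) = -44*240 = -10560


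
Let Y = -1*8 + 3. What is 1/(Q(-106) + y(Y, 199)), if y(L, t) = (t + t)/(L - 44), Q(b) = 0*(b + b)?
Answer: -49/398 ≈ -0.12312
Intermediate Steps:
Q(b) = 0 (Q(b) = 0*(2*b) = 0)
Y = -5 (Y = -8 + 3 = -5)
y(L, t) = 2*t/(-44 + L) (y(L, t) = (2*t)/(-44 + L) = 2*t/(-44 + L))
1/(Q(-106) + y(Y, 199)) = 1/(0 + 2*199/(-44 - 5)) = 1/(0 + 2*199/(-49)) = 1/(0 + 2*199*(-1/49)) = 1/(0 - 398/49) = 1/(-398/49) = -49/398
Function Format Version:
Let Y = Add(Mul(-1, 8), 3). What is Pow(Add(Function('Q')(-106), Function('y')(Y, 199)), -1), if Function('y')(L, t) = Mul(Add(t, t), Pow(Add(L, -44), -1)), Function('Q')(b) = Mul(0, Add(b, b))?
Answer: Rational(-49, 398) ≈ -0.12312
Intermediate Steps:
Function('Q')(b) = 0 (Function('Q')(b) = Mul(0, Mul(2, b)) = 0)
Y = -5 (Y = Add(-8, 3) = -5)
Function('y')(L, t) = Mul(2, t, Pow(Add(-44, L), -1)) (Function('y')(L, t) = Mul(Mul(2, t), Pow(Add(-44, L), -1)) = Mul(2, t, Pow(Add(-44, L), -1)))
Pow(Add(Function('Q')(-106), Function('y')(Y, 199)), -1) = Pow(Add(0, Mul(2, 199, Pow(Add(-44, -5), -1))), -1) = Pow(Add(0, Mul(2, 199, Pow(-49, -1))), -1) = Pow(Add(0, Mul(2, 199, Rational(-1, 49))), -1) = Pow(Add(0, Rational(-398, 49)), -1) = Pow(Rational(-398, 49), -1) = Rational(-49, 398)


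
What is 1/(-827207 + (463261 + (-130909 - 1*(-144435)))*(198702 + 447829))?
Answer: 1/308256748690 ≈ 3.2440e-12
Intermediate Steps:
1/(-827207 + (463261 + (-130909 - 1*(-144435)))*(198702 + 447829)) = 1/(-827207 + (463261 + (-130909 + 144435))*646531) = 1/(-827207 + (463261 + 13526)*646531) = 1/(-827207 + 476787*646531) = 1/(-827207 + 308257575897) = 1/308256748690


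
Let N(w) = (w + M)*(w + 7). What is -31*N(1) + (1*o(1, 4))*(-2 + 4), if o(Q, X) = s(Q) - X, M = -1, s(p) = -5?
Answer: -18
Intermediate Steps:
o(Q, X) = -5 - X
N(w) = (-1 + w)*(7 + w) (N(w) = (w - 1)*(w + 7) = (-1 + w)*(7 + w))
-31*N(1) + (1*o(1, 4))*(-2 + 4) = -31*(-7 + 1² + 6*1) + (1*(-5 - 1*4))*(-2 + 4) = -31*(-7 + 1 + 6) + (1*(-5 - 4))*2 = -31*0 + (1*(-9))*2 = 0 - 9*2 = 0 - 18 = -18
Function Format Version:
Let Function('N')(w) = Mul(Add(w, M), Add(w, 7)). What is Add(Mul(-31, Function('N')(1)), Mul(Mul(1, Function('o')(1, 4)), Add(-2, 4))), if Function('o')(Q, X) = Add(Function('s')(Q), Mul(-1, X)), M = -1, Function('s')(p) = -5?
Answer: -18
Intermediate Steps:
Function('o')(Q, X) = Add(-5, Mul(-1, X))
Function('N')(w) = Mul(Add(-1, w), Add(7, w)) (Function('N')(w) = Mul(Add(w, -1), Add(w, 7)) = Mul(Add(-1, w), Add(7, w)))
Add(Mul(-31, Function('N')(1)), Mul(Mul(1, Function('o')(1, 4)), Add(-2, 4))) = Add(Mul(-31, Add(-7, Pow(1, 2), Mul(6, 1))), Mul(Mul(1, Add(-5, Mul(-1, 4))), Add(-2, 4))) = Add(Mul(-31, Add(-7, 1, 6)), Mul(Mul(1, Add(-5, -4)), 2)) = Add(Mul(-31, 0), Mul(Mul(1, -9), 2)) = Add(0, Mul(-9, 2)) = Add(0, -18) = -18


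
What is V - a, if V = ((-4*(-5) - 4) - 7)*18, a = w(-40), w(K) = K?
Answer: 202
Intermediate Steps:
a = -40
V = 162 (V = ((20 - 4) - 7)*18 = (16 - 7)*18 = 9*18 = 162)
V - a = 162 - 1*(-40) = 162 + 40 = 202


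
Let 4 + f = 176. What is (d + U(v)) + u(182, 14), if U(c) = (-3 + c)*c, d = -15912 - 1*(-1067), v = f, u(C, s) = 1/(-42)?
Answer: 597365/42 ≈ 14223.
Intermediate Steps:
f = 172 (f = -4 + 176 = 172)
u(C, s) = -1/42
v = 172
d = -14845 (d = -15912 + 1067 = -14845)
U(c) = c*(-3 + c)
(d + U(v)) + u(182, 14) = (-14845 + 172*(-3 + 172)) - 1/42 = (-14845 + 172*169) - 1/42 = (-14845 + 29068) - 1/42 = 14223 - 1/42 = 597365/42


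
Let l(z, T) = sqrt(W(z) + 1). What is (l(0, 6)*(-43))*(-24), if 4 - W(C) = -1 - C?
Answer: 1032*sqrt(6) ≈ 2527.9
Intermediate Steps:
W(C) = 5 + C (W(C) = 4 - (-1 - C) = 4 + (1 + C) = 5 + C)
l(z, T) = sqrt(6 + z) (l(z, T) = sqrt((5 + z) + 1) = sqrt(6 + z))
(l(0, 6)*(-43))*(-24) = (sqrt(6 + 0)*(-43))*(-24) = (sqrt(6)*(-43))*(-24) = -43*sqrt(6)*(-24) = 1032*sqrt(6)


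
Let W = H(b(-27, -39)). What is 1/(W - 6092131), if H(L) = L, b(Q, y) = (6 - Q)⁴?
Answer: -1/4906210 ≈ -2.0382e-7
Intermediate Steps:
W = 1185921 (W = (-6 - 27)⁴ = (-33)⁴ = 1185921)
1/(W - 6092131) = 1/(1185921 - 6092131) = 1/(-4906210) = -1/4906210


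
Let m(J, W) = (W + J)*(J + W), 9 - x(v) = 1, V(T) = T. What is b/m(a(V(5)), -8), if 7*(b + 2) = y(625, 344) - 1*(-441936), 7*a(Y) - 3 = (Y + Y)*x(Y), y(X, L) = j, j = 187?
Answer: 3094763/729 ≈ 4245.2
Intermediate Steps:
y(X, L) = 187
x(v) = 8 (x(v) = 9 - 1*1 = 9 - 1 = 8)
a(Y) = 3/7 + 16*Y/7 (a(Y) = 3/7 + ((Y + Y)*8)/7 = 3/7 + ((2*Y)*8)/7 = 3/7 + (16*Y)/7 = 3/7 + 16*Y/7)
m(J, W) = (J + W)² (m(J, W) = (J + W)*(J + W) = (J + W)²)
b = 442109/7 (b = -2 + (187 - 1*(-441936))/7 = -2 + (187 + 441936)/7 = -2 + (⅐)*442123 = -2 + 442123/7 = 442109/7 ≈ 63158.)
b/m(a(V(5)), -8) = 442109/(7*(((3/7 + (16/7)*5) - 8)²)) = 442109/(7*(((3/7 + 80/7) - 8)²)) = 442109/(7*((83/7 - 8)²)) = 442109/(7*((27/7)²)) = 442109/(7*(729/49)) = (442109/7)*(49/729) = 3094763/729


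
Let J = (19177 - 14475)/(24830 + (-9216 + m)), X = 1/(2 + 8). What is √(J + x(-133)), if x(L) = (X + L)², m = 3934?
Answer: √4687033363131/16290 ≈ 132.90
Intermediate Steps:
X = ⅒ (X = 1/10 = ⅒ ≈ 0.10000)
x(L) = (⅒ + L)²
J = 2351/9774 (J = (19177 - 14475)/(24830 + (-9216 + 3934)) = 4702/(24830 - 5282) = 4702/19548 = 4702*(1/19548) = 2351/9774 ≈ 0.24054)
√(J + x(-133)) = √(2351/9774 + (1 + 10*(-133))²/100) = √(2351/9774 + (1 - 1330)²/100) = √(2351/9774 + (1/100)*(-1329)²) = √(2351/9774 + (1/100)*1766241) = √(2351/9774 + 1766241/100) = √(8631737317/488700) = √4687033363131/16290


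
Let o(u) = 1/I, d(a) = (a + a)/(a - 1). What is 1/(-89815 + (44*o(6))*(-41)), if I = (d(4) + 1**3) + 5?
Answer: -13/1170301 ≈ -1.1108e-5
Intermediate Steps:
d(a) = 2*a/(-1 + a) (d(a) = (2*a)/(-1 + a) = 2*a/(-1 + a))
I = 26/3 (I = (2*4/(-1 + 4) + 1**3) + 5 = (2*4/3 + 1) + 5 = (2*4*(1/3) + 1) + 5 = (8/3 + 1) + 5 = 11/3 + 5 = 26/3 ≈ 8.6667)
o(u) = 3/26 (o(u) = 1/(26/3) = 3/26)
1/(-89815 + (44*o(6))*(-41)) = 1/(-89815 + (44*(3/26))*(-41)) = 1/(-89815 + (66/13)*(-41)) = 1/(-89815 - 2706/13) = 1/(-1170301/13) = -13/1170301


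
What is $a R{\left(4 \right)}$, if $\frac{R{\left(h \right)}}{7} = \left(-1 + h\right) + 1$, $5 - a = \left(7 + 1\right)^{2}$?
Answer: $-1652$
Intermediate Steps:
$a = -59$ ($a = 5 - \left(7 + 1\right)^{2} = 5 - 8^{2} = 5 - 64 = -59$)
$R{\left(h \right)} = 7 h$ ($R{\left(h \right)} = 7 \left(\left(-1 + h\right) + 1\right) = 7 h$)
$a R{\left(4 \right)} = - 59 \cdot 7 \cdot 4 = \left(-59\right) 28 = -1652$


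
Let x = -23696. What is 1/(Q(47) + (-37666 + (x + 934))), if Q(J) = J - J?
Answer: -1/60428 ≈ -1.6549e-5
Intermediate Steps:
Q(J) = 0
1/(Q(47) + (-37666 + (x + 934))) = 1/(0 + (-37666 + (-23696 + 934))) = 1/(0 + (-37666 - 22762)) = 1/(0 - 60428) = 1/(-60428) = -1/60428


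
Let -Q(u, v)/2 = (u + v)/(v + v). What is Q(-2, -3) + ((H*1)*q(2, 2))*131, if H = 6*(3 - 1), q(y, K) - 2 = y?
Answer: 18859/3 ≈ 6286.3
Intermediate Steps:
q(y, K) = 2 + y
H = 12 (H = 6*2 = 12)
Q(u, v) = -(u + v)/v (Q(u, v) = -2*(u + v)/(v + v) = -2*(u + v)/(2*v) = -2*(u + v)*1/(2*v) = -(u + v)/v)
Q(-2, -3) + ((H*1)*q(2, 2))*131 = (-1*(-2) - 1*(-3))/(-3) + ((12*1)*(2 + 2))*131 = -(2 + 3)/3 + (12*4)*131 = -1/3*5 + 48*131 = -5/3 + 6288 = 18859/3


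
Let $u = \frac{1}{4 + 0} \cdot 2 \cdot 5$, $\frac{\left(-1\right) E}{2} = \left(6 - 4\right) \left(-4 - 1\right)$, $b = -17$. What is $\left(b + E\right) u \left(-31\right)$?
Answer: $- \frac{465}{2} \approx -232.5$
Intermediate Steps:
$E = 20$ ($E = - 2 \left(6 - 4\right) \left(-4 - 1\right) = - 2 \cdot 2 \left(-5\right) = \left(-2\right) \left(-10\right) = 20$)
$u = \frac{5}{2}$ ($u = \frac{1}{4} \cdot 2 \cdot 5 = \frac{1}{2} \cdot 5 = \frac{5}{2} \approx 2.5$)
$\left(b + E\right) u \left(-31\right) = \left(-17 + 20\right) \frac{5}{2} \left(-31\right) = 3 \cdot \frac{5}{2} \left(-31\right) = \frac{15}{2} \left(-31\right) = - \frac{465}{2}$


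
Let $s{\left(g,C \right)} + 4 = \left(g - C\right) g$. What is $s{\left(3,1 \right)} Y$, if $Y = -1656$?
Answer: $-3312$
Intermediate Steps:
$s{\left(g,C \right)} = -4 + g \left(g - C\right)$ ($s{\left(g,C \right)} = -4 + \left(g - C\right) g = -4 + g \left(g - C\right)$)
$s{\left(3,1 \right)} Y = \left(-4 + 3^{2} - 1 \cdot 3\right) \left(-1656\right) = \left(-4 + 9 - 3\right) \left(-1656\right) = 2 \left(-1656\right) = -3312$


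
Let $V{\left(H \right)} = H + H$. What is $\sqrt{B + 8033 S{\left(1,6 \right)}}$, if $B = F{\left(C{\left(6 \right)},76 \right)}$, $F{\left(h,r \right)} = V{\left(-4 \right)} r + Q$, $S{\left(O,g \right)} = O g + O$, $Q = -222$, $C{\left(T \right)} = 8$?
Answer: $\sqrt{55401} \approx 235.37$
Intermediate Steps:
$V{\left(H \right)} = 2 H$
$S{\left(O,g \right)} = O + O g$
$F{\left(h,r \right)} = -222 - 8 r$ ($F{\left(h,r \right)} = 2 \left(-4\right) r - 222 = - 8 r - 222 = -222 - 8 r$)
$B = -830$ ($B = -222 - 608 = -830$)
$\sqrt{B + 8033 S{\left(1,6 \right)}} = \sqrt{-830 + 8033 \cdot 1 \left(1 + 6\right)} = \sqrt{-830 + 8033 \cdot 1 \cdot 7} = \sqrt{-830 + 8033 \cdot 7} = \sqrt{-830 + 56231} = \sqrt{55401}$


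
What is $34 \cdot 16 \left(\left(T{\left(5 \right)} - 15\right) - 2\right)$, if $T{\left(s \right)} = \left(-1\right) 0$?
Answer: $-9248$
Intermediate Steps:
$T{\left(s \right)} = 0$
$34 \cdot 16 \left(\left(T{\left(5 \right)} - 15\right) - 2\right) = 34 \cdot 16 \left(\left(0 - 15\right) - 2\right) = 544 \left(-15 - 2\right) = 544 \left(-17\right) = -9248$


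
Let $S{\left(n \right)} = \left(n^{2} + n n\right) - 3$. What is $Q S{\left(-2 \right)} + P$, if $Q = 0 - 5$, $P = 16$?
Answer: $-9$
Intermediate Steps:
$Q = -5$ ($Q = 0 - 5 = -5$)
$S{\left(n \right)} = -3 + 2 n^{2}$ ($S{\left(n \right)} = \left(n^{2} + n^{2}\right) - 3 = 2 n^{2} - 3 = -3 + 2 n^{2}$)
$Q S{\left(-2 \right)} + P = - 5 \left(-3 + 2 \left(-2\right)^{2}\right) + 16 = - 5 \left(-3 + 2 \cdot 4\right) + 16 = - 5 \left(-3 + 8\right) + 16 = \left(-5\right) 5 + 16 = -25 + 16 = -9$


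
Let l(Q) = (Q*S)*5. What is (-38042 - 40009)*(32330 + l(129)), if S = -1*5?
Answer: -2271674355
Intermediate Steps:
S = -5
l(Q) = -25*Q (l(Q) = (Q*(-5))*5 = -5*Q*5 = -25*Q)
(-38042 - 40009)*(32330 + l(129)) = (-38042 - 40009)*(32330 - 25*129) = -78051*(32330 - 3225) = -78051*29105 = -2271674355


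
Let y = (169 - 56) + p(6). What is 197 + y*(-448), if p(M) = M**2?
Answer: -66555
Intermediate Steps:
y = 149 (y = (169 - 56) + 6**2 = 113 + 36 = 149)
197 + y*(-448) = 197 + 149*(-448) = 197 - 66752 = -66555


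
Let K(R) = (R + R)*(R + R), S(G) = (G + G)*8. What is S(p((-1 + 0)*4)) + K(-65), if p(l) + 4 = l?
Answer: 16772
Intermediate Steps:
p(l) = -4 + l
S(G) = 16*G (S(G) = (2*G)*8 = 16*G)
K(R) = 4*R² (K(R) = (2*R)*(2*R) = 4*R²)
S(p((-1 + 0)*4)) + K(-65) = 16*(-4 + (-1 + 0)*4) + 4*(-65)² = 16*(-4 - 1*4) + 4*4225 = 16*(-4 - 4) + 16900 = 16*(-8) + 16900 = -128 + 16900 = 16772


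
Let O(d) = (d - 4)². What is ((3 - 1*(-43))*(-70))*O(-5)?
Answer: -260820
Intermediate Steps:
O(d) = (-4 + d)²
((3 - 1*(-43))*(-70))*O(-5) = ((3 - 1*(-43))*(-70))*(-4 - 5)² = ((3 + 43)*(-70))*(-9)² = (46*(-70))*81 = -3220*81 = -260820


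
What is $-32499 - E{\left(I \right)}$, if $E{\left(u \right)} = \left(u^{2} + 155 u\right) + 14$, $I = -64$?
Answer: $-26689$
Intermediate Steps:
$E{\left(u \right)} = 14 + u^{2} + 155 u$
$-32499 - E{\left(I \right)} = -32499 - \left(14 + \left(-64\right)^{2} + 155 \left(-64\right)\right) = -32499 - \left(14 + 4096 - 9920\right) = -32499 - -5810 = -32499 + 5810 = -26689$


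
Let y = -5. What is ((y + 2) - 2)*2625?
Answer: -13125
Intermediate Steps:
((y + 2) - 2)*2625 = ((-5 + 2) - 2)*2625 = (-3 - 2)*2625 = -5*2625 = -13125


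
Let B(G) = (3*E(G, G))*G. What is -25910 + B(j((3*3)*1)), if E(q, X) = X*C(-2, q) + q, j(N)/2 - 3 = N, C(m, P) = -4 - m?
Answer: -27638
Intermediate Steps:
j(N) = 6 + 2*N
E(q, X) = q - 2*X (E(q, X) = X*(-4 - 1*(-2)) + q = X*(-4 + 2) + q = X*(-2) + q = -2*X + q = q - 2*X)
B(G) = -3*G² (B(G) = (3*(G - 2*G))*G = (3*(-G))*G = (-3*G)*G = -3*G²)
-25910 + B(j((3*3)*1)) = -25910 - 3*(6 + 2*((3*3)*1))² = -25910 - 3*(6 + 2*(9*1))² = -25910 - 3*(6 + 2*9)² = -25910 - 3*(6 + 18)² = -25910 - 3*24² = -25910 - 3*576 = -25910 - 1728 = -27638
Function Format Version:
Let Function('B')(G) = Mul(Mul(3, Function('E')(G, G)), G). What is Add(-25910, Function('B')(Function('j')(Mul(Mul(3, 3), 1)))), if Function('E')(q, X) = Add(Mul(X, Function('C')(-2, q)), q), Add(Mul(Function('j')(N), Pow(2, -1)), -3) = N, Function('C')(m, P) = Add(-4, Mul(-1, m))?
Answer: -27638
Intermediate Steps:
Function('j')(N) = Add(6, Mul(2, N))
Function('E')(q, X) = Add(q, Mul(-2, X)) (Function('E')(q, X) = Add(Mul(X, Add(-4, Mul(-1, -2))), q) = Add(Mul(X, Add(-4, 2)), q) = Add(Mul(X, -2), q) = Add(Mul(-2, X), q) = Add(q, Mul(-2, X)))
Function('B')(G) = Mul(-3, Pow(G, 2)) (Function('B')(G) = Mul(Mul(3, Add(G, Mul(-2, G))), G) = Mul(Mul(3, Mul(-1, G)), G) = Mul(Mul(-3, G), G) = Mul(-3, Pow(G, 2)))
Add(-25910, Function('B')(Function('j')(Mul(Mul(3, 3), 1)))) = Add(-25910, Mul(-3, Pow(Add(6, Mul(2, Mul(Mul(3, 3), 1))), 2))) = Add(-25910, Mul(-3, Pow(Add(6, Mul(2, Mul(9, 1))), 2))) = Add(-25910, Mul(-3, Pow(Add(6, Mul(2, 9)), 2))) = Add(-25910, Mul(-3, Pow(Add(6, 18), 2))) = Add(-25910, Mul(-3, Pow(24, 2))) = Add(-25910, Mul(-3, 576)) = Add(-25910, -1728) = -27638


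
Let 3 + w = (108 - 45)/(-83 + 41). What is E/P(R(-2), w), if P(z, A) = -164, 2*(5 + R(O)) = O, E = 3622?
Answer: -1811/82 ≈ -22.085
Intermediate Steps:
R(O) = -5 + O/2
w = -9/2 (w = -3 + (108 - 45)/(-83 + 41) = -3 + 63/(-42) = -3 + 63*(-1/42) = -3 - 3/2 = -9/2 ≈ -4.5000)
E/P(R(-2), w) = 3622/(-164) = 3622*(-1/164) = -1811/82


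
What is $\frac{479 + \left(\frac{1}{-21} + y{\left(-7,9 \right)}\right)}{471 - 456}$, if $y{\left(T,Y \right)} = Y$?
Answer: $\frac{10247}{315} \approx 32.53$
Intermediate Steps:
$\frac{479 + \left(\frac{1}{-21} + y{\left(-7,9 \right)}\right)}{471 - 456} = \frac{479 + \left(\frac{1}{-21} + 9\right)}{471 - 456} = \frac{479 + \left(- \frac{1}{21} + 9\right)}{15} = \left(479 + \frac{188}{21}\right) \frac{1}{15} = \frac{10247}{21} \cdot \frac{1}{15} = \frac{10247}{315}$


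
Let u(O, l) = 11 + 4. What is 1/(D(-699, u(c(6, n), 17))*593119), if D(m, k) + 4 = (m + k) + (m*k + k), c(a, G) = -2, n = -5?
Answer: -1/6618021802 ≈ -1.5110e-10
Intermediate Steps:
u(O, l) = 15
D(m, k) = -4 + m + 2*k + k*m (D(m, k) = -4 + ((m + k) + (m*k + k)) = -4 + ((k + m) + (k*m + k)) = -4 + ((k + m) + (k + k*m)) = -4 + (m + 2*k + k*m) = -4 + m + 2*k + k*m)
1/(D(-699, u(c(6, n), 17))*593119) = 1/((-4 - 699 + 2*15 + 15*(-699))*593119) = (1/593119)/(-4 - 699 + 30 - 10485) = (1/593119)/(-11158) = -1/11158*1/593119 = -1/6618021802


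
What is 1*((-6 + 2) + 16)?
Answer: 12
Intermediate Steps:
1*((-6 + 2) + 16) = 1*(-4 + 16) = 1*12 = 12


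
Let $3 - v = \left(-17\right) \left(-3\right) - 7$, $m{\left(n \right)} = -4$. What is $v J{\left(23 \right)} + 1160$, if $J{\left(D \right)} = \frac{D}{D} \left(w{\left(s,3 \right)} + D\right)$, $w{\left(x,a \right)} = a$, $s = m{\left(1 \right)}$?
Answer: $94$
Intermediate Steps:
$v = -41$ ($v = 3 - \left(\left(-17\right) \left(-3\right) - 7\right) = 3 - \left(51 - 7\right) = 3 - 44 = -41$)
$s = -4$
$J{\left(D \right)} = 3 + D$ ($J{\left(D \right)} = \frac{D}{D} \left(3 + D\right) = 1 \left(3 + D\right) = 3 + D$)
$v J{\left(23 \right)} + 1160 = - 41 \left(3 + 23\right) + 1160 = \left(-41\right) 26 + 1160 = -1066 + 1160 = 94$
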